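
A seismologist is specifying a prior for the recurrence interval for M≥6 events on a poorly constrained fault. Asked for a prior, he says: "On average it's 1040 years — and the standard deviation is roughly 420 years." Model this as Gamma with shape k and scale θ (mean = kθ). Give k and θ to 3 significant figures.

For Gamma(k, scale θ): mean = kθ, variance = kθ², so CV = 1/√k.
CV = SD/mean = 420/1040 = 0.4038, hence k = 1/CV² = 6.13.
Then θ = mean/k = 1040/6.13 = 170.

k ≈ 6.13, θ ≈ 170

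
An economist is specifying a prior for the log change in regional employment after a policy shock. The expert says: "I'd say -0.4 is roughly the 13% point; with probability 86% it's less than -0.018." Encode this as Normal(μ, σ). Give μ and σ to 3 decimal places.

The p-quantile of Normal(μ,σ) is μ + z_p·σ, with z_{0.13} = -1.126 and z_{0.86} = 1.08.
Eliminate σ: μ = (z₂·x₁ − z₁·x₂)/(z₂ − z₁) = (1.08·-0.4 − (-1.126)·-0.018)/2.207 = -0.205.
Then σ = (x₂ − x₁)/(z₂ − z₁) = (-0.018 − -0.4)/2.207 = 0.173.

μ = -0.205, σ = 0.173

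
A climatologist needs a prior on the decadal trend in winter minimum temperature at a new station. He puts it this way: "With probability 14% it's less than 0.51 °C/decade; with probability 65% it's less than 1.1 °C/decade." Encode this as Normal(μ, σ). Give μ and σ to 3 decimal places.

The p-quantile of Normal(μ,σ) is μ + z_p·σ, with z_{0.14} = -1.08 and z_{0.65} = 0.3853.
Eliminate σ: μ = (z₂·x₁ − z₁·x₂)/(z₂ − z₁) = (0.3853·0.51 − (-1.08)·1.1)/1.466 = 0.945.
Then σ = (x₂ − x₁)/(z₂ − z₁) = (1.1 − 0.51)/1.466 = 0.403.

μ = 0.945, σ = 0.403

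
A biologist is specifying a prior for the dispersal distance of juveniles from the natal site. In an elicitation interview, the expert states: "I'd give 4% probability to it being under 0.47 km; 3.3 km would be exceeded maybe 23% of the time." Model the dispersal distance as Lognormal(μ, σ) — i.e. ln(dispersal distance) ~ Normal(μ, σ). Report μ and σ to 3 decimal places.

μ ≈ 0.616, σ ≈ 0.783

If T ~ Lognormal(μ,σ) then ln T ~ Normal(μ,σ), so the p-quantile of ln T is μ + z_p·σ.
ln(0.47) = -0.755 and ln(3.3) = 1.194; z_{0.04} = -1.751, z_{0.77} = 0.7388.
σ = (1.194 − -0.755)/(0.7388 − (-1.751)) = 0.783.
μ = -0.755 − (-1.751)·0.783 = 0.616.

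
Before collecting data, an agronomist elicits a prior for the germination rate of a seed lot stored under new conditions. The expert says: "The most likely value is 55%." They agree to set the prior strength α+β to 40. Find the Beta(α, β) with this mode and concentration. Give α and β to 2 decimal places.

For α,β > 1 the Beta mode is (α−1)/(α+β−2). With α+β = 40, the mode is (α−1)/38.
Set (α−1)/38 = 0.55 → α = 1 + 0.55·38 = 21.90.
β = 40 − α = 18.10.

α = 21.90, β = 18.10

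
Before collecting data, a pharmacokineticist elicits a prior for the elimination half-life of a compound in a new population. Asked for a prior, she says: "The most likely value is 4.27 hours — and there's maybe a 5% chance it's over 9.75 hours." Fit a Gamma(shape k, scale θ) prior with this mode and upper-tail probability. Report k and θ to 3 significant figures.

Gamma(k,θ) with k>1 has mode (k−1)θ, so θ = 4.27/(k−1).
Need P(X < 9.75) = 0.95 with θ tied to k this way. Start at k = 2, θ = 4.27: P(X<9.75) ≈ 0.665.
Too low — raise k to concentrate. Iterating converges to k ≈ 5.02.
Then θ = 4.27/(5.02−1) ≈ 1.06.

k ≈ 5.02, θ ≈ 1.06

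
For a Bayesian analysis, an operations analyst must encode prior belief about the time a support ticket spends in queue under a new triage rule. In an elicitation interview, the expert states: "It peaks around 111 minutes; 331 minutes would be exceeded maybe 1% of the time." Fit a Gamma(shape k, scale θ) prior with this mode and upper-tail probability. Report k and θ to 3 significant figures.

Gamma(k,θ) with k>1 has mode (k−1)θ, so θ = 111/(k−1).
Need P(X < 331) = 0.99 with θ tied to k this way. Start at k = 2, θ = 111: P(X<331) ≈ 0.798.
Too low — raise k to concentrate. Iterating converges to k ≈ 4.78.
Then θ = 111/(4.78−1) ≈ 29.4.

k ≈ 4.78, θ ≈ 29.4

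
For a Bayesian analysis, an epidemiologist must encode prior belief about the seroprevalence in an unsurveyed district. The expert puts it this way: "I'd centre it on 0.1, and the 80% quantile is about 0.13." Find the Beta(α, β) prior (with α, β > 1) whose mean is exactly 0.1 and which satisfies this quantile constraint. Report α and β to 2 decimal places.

α ≈ 6.31, β ≈ 56.77

With mean 0.1 fixed, write α = 0.1s, β = 0.9s where s = α+β.
Need P(θ < 0.13) = 0.8 under Beta(0.1s, 0.9s). Normal approximation: (q−m)/√(m(1−m)/s) ≈ z_{0.8} = 0.842, so s ≈ 0.1·0.9·(0.842)²/(0.13−0.1)² = 70.8.
At s = 70.8: P(θ<0.13) ≈ 0.810. Adjusting to match 0.8 gives s ≈ 63.08.
So α = 0.1·63.08 ≈ 6.31, β = 0.9·63.08 ≈ 56.77.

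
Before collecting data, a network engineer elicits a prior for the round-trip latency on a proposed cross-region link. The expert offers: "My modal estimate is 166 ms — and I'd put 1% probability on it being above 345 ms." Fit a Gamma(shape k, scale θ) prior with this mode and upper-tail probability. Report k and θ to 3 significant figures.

k ≈ 10.1, θ ≈ 18.2

Gamma(k,θ) with k>1 has mode (k−1)θ, so θ = 166/(k−1).
Need P(X < 345) = 0.99 with θ tied to k this way. Start at k = 2, θ = 166: P(X<345) ≈ 0.615.
Too low — raise k to concentrate. Iterating converges to k ≈ 10.1.
Then θ = 166/(10.1−1) ≈ 18.2.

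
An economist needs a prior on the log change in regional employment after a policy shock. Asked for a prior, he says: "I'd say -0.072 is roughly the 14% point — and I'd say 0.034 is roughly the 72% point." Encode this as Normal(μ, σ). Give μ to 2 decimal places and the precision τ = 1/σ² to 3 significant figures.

For Normal(μ,σ), the p-quantile is μ + z_p·σ. Here z_{0.14} = -1.08, z_{0.72} = 0.5828.
So -0.072 = μ − 1.08σ and 0.034 = μ + 0.5828σ.
Subtracting: σ = (0.034 − -0.072)/(0.5828 − (-1.08)) = 0.06.
Then μ = -0.072 − (-1.08)·0.06 = -0.00.
Precision τ = 1/σ² = 1/0.06373² = 246.

μ = -0.00, τ = 246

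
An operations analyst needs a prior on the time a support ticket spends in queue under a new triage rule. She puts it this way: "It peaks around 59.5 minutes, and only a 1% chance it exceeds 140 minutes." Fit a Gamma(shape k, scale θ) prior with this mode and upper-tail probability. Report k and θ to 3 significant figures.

k ≈ 7.49, θ ≈ 9.16

Gamma(k,θ) with k>1 has mode (k−1)θ, so θ = 59.5/(k−1).
Need P(X < 140) = 0.99 with θ tied to k this way. Start at k = 2, θ = 59.5: P(X<140) ≈ 0.681.
Too low — raise k to concentrate. Iterating converges to k ≈ 7.49.
Then θ = 59.5/(7.49−1) ≈ 9.16.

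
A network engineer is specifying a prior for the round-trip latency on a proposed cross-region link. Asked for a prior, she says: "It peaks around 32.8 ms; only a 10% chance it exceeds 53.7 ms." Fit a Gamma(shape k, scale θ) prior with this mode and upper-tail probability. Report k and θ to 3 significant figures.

Gamma(k,θ) with k>1 has mode (k−1)θ, so θ = 32.8/(k−1).
Need P(X < 53.7) = 0.9 with θ tied to k this way. Start at k = 2, θ = 32.8: P(X<53.7) ≈ 0.487.
Too low — raise k to concentrate. Iterating converges to k ≈ 8.75.
Then θ = 32.8/(8.75−1) ≈ 4.23.

k ≈ 8.75, θ ≈ 4.23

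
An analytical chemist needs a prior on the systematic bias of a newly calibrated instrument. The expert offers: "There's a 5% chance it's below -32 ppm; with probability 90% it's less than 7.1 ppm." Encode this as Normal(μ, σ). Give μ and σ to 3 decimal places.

For Normal(μ,σ), the p-quantile is μ + z_p·σ. Here z_{0.05} = -1.645, z_{0.9} = 1.282.
So -32 = μ − 1.645σ and 7.1 = μ + 1.282σ.
Subtracting: σ = (7.1 − -32)/(1.282 − (-1.645)) = 13.361.
Then μ = -32 − (-1.645)·13.361 = -10.023.

μ = -10.023, σ = 13.361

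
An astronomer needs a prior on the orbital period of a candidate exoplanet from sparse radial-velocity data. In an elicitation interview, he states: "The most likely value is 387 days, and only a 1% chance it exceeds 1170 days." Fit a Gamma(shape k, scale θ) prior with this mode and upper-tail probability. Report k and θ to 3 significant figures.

k ≈ 4.67, θ ≈ 105

Gamma(k,θ) with k>1 has mode (k−1)θ, so θ = 387/(k−1).
Need P(X < 1170) = 0.99 with θ tied to k this way. Start at k = 2, θ = 387: P(X<1170) ≈ 0.804.
Too low — raise k to concentrate. Iterating converges to k ≈ 4.67.
Then θ = 387/(4.67−1) ≈ 105.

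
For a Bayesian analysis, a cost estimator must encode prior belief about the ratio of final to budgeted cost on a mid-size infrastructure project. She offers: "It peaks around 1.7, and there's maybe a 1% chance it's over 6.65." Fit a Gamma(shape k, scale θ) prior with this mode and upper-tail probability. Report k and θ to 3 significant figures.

Gamma(k,θ) with k>1 has mode (k−1)θ, so θ = 1.7/(k−1).
Need P(X < 6.65) = 0.99 with θ tied to k this way. Start at k = 2, θ = 1.7: P(X<6.65) ≈ 0.902.
Too low — raise k to concentrate. Iterating converges to k ≈ 3.26.
Then θ = 1.7/(3.26−1) ≈ 0.752.

k ≈ 3.26, θ ≈ 0.752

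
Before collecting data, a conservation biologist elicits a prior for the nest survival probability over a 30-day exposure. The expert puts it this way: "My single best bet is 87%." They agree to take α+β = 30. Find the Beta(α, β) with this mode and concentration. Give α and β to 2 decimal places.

α = 25.36, β = 4.64

For α,β > 1 the Beta mode is (α−1)/(α+β−2). With α+β = 30, the mode is (α−1)/28.
Set (α−1)/28 = 0.87 → α = 1 + 0.87·28 = 25.36.
β = 30 − α = 4.64.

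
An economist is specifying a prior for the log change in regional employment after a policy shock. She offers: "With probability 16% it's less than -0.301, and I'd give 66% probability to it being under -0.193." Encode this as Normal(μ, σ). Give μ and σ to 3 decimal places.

The p-quantile of Normal(μ,σ) is μ + z_p·σ, with z_{0.16} = -0.9945 and z_{0.66} = 0.4125.
Eliminate σ: μ = (z₂·x₁ − z₁·x₂)/(z₂ − z₁) = (0.4125·-0.301 − (-0.9945)·-0.193)/1.407 = -0.225.
Then σ = (x₂ − x₁)/(z₂ − z₁) = (-0.193 − -0.301)/1.407 = 0.077.

μ = -0.225, σ = 0.077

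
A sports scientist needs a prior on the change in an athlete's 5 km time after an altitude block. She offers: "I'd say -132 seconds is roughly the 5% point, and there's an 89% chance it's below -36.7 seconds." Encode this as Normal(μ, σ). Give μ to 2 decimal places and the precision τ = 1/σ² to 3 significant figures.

For Normal(μ,σ), the p-quantile is μ + z_p·σ. Here z_{0.05} = -1.645, z_{0.89} = 1.227.
So -132 = μ − 1.645σ and -36.7 = μ + 1.227σ.
Subtracting: σ = (-36.7 − -132)/(1.227 − (-1.645)) = 33.19.
Then μ = -132 − (-1.645)·33.19 = -77.41.
Precision τ = 1/σ² = 1/33.19² = 0.000908.

μ = -77.41, τ = 0.000908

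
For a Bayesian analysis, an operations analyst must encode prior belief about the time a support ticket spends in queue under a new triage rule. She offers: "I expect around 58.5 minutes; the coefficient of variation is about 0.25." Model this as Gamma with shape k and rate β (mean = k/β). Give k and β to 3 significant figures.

For Gamma(k, rate β): mean = k/β, variance = k/β², so CV = 1/√k.
CV = 0.25, hence k = 1/CV² = 16.
Then β = k/mean = 16/58.5 = 0.274.

k ≈ 16, β ≈ 0.274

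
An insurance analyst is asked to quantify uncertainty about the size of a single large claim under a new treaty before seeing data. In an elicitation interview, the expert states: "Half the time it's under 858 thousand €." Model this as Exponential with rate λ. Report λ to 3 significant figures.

λ ≈ 0.000808

Exponential median = ln 2 / λ, so λ = ln 2 / 858.0 = 0.000808.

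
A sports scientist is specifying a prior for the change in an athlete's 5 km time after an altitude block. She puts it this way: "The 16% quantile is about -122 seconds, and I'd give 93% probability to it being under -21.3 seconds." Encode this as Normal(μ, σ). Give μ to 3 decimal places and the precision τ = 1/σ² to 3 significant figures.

μ = -81.461, τ = 0.000602

The p-quantile of Normal(μ,σ) is μ + z_p·σ, with z_{0.16} = -0.9945 and z_{0.93} = 1.476.
Eliminate σ: μ = (z₂·x₁ − z₁·x₂)/(z₂ − z₁) = (1.476·-122 − (-0.9945)·-21.3)/2.47 = -81.461.
Then σ = (x₂ − x₁)/(z₂ − z₁) = (-21.3 − -122)/2.47 = 40.765.
Precision τ = 1/σ² = 1/40.77² = 0.000602.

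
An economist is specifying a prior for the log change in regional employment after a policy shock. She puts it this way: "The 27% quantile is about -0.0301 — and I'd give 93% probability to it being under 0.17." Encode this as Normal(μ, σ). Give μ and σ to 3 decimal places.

μ = 0.029, σ = 0.096

The p-quantile of Normal(μ,σ) is μ + z_p·σ, with z_{0.27} = -0.6128 and z_{0.93} = 1.476.
Eliminate σ: μ = (z₂·x₁ − z₁·x₂)/(z₂ − z₁) = (1.476·-0.0301 − (-0.6128)·0.17)/2.089 = 0.029.
Then σ = (x₂ − x₁)/(z₂ − z₁) = (0.17 − -0.0301)/2.089 = 0.096.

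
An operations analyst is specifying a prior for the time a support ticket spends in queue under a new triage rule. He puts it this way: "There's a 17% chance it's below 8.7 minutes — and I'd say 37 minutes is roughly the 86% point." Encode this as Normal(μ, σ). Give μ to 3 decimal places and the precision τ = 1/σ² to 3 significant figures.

For Normal(μ,σ), the p-quantile is μ + z_p·σ. Here z_{0.17} = -0.9542, z_{0.86} = 1.08.
So 8.7 = μ − 0.9542σ and 37 = μ + 1.08σ.
Subtracting: σ = (37 − 8.7)/(1.08 − (-0.9542)) = 13.910.
Then μ = 8.7 − (-0.9542)·13.910 = 21.973.
Precision τ = 1/σ² = 1/13.91² = 0.00517.

μ = 21.973, τ = 0.00517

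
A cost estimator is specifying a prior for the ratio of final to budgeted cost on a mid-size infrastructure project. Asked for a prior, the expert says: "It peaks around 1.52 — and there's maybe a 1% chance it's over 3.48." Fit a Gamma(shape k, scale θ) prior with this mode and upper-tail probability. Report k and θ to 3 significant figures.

k ≈ 7.97, θ ≈ 0.218

Gamma(k,θ) with k>1 has mode (k−1)θ, so θ = 1.52/(k−1).
Need P(X < 3.48) = 0.99 with θ tied to k this way. Start at k = 2, θ = 1.52: P(X<3.48) ≈ 0.667.
Too low — raise k to concentrate. Iterating converges to k ≈ 7.97.
Then θ = 1.52/(7.97−1) ≈ 0.218.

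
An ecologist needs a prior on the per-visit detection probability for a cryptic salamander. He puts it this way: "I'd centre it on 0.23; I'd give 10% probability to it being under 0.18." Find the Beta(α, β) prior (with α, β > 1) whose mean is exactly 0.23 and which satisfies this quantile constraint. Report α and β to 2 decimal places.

With mean 0.23 fixed, write α = 0.23s, β = 0.77s where s = α+β.
Need P(θ < 0.18) = 0.1 under Beta(0.23s, 0.77s). Normal approximation: (q−m)/√(m(1−m)/s) ≈ z_{0.1} = -1.28, so s ≈ 0.23·0.77·(-1.28)²/(0.18−0.23)² = 116.3.
At s = 116.3: P(θ<0.18) ≈ 0.094. Adjusting to match 0.1 gives s ≈ 110.76.
So α = 0.23·110.76 ≈ 25.47, β = 0.77·110.76 ≈ 85.28.

α ≈ 25.47, β ≈ 85.28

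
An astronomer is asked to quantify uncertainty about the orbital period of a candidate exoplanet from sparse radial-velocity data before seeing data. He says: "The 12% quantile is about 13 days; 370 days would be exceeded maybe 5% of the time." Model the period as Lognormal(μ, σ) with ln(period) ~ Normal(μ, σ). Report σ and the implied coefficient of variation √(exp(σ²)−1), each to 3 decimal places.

If T ~ Lognormal(μ,σ) then ln T ~ Normal(μ,σ), so the p-quantile of ln T is μ + z_p·σ.
ln(13) = 2.565 and ln(370) = 5.914; z_{0.12} = -1.175, z_{0.95} = 1.645.
σ = (5.914 − 2.565)/(1.645 − (-1.175)) = 1.187.
μ = 2.565 − (-1.175)·1.187 = 3.960.
CV = √(exp(σ²)−1) = √(exp(1.4102)−1) = 1.760.

σ ≈ 1.187, CV ≈ 1.760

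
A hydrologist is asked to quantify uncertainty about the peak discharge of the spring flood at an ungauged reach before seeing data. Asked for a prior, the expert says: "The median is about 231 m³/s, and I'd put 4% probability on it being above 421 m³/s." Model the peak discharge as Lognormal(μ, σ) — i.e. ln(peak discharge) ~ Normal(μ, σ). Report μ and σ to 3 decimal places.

μ ≈ 5.442, σ ≈ 0.343

If T ~ Lognormal(μ,σ) then ln T ~ Normal(μ,σ), so the p-quantile of ln T is μ + z_p·σ.
ln(231) = 5.442 and ln(421) = 6.043; z_{0.5} = 0, z_{0.96} = 1.751.
σ = (6.043 − 5.442)/(1.751 − (0)) = 0.343.
μ = 5.442 − (0)·0.343 = 5.442.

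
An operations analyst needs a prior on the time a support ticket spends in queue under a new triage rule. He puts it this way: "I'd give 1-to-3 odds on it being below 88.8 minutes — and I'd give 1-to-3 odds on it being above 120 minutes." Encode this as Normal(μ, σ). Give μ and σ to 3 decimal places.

For Normal(μ,σ), the p-quantile is μ + z_p·σ. Here z_{0.25} = -0.6745, z_{0.75} = 0.6745.
So 88.8 = μ − 0.6745σ and 120 = μ + 0.6745σ.
Subtracting: σ = (120 − 88.8)/(0.6745 − (-0.6745)) = 23.129.
Then μ = 88.8 − (-0.6745)·23.129 = 104.400.

μ = 104.400, σ = 23.129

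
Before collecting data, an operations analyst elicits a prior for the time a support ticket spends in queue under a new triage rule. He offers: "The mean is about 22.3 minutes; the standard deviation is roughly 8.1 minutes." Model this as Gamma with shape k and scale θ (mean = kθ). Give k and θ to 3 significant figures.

k ≈ 7.58, θ ≈ 2.94

For Gamma(k, scale θ): mean = kθ, variance = kθ², so CV = 1/√k.
CV = SD/mean = 8.1/22.3 = 0.3632, hence k = 1/CV² = 7.58.
Then θ = mean/k = 22.3/7.58 = 2.94.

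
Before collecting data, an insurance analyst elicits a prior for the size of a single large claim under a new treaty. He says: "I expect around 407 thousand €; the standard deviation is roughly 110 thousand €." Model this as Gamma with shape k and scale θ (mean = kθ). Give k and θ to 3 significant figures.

For Gamma(k, scale θ): mean = kθ, variance = kθ², so CV = 1/√k.
CV = SD/mean = 110/407 = 0.2703, hence k = 1/CV² = 13.7.
Then θ = mean/k = 407/13.7 = 29.7.

k ≈ 13.7, θ ≈ 29.7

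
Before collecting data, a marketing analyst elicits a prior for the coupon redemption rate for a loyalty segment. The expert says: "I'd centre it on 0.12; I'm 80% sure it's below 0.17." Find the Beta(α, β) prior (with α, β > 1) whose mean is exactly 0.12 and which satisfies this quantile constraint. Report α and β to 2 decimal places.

α ≈ 3.00, β ≈ 21.97

With mean 0.12 fixed, write α = 0.12s, β = 0.88s where s = α+β.
Need P(θ < 0.17) = 0.8 under Beta(0.12s, 0.88s). Normal approximation: (q−m)/√(m(1−m)/s) ≈ z_{0.8} = 0.842, so s ≈ 0.12·0.88·(0.842)²/(0.17−0.12)² = 29.9.
At s = 29.9: P(θ<0.17) ≈ 0.815. Adjusting to match 0.8 gives s ≈ 24.96.
So α = 0.12·24.96 ≈ 3.00, β = 0.88·24.96 ≈ 21.97.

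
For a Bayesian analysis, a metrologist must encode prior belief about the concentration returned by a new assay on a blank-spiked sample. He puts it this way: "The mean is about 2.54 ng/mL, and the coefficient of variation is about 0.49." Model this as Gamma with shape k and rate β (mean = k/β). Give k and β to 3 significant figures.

For Gamma(k, rate β): mean = k/β, variance = k/β², so CV = 1/√k.
CV = 0.49, hence k = 1/CV² = 4.16.
Then β = k/mean = 4.16/2.54 = 1.64.

k ≈ 4.16, β ≈ 1.64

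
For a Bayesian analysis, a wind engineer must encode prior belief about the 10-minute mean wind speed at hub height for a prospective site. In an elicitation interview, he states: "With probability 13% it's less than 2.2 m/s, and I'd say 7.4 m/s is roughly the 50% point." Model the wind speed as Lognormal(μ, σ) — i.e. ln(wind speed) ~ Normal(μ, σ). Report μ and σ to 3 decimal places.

If T ~ Lognormal(μ,σ) then ln T ~ Normal(μ,σ), so the p-quantile of ln T is μ + z_p·σ.
ln(2.2) = 0.7885 and ln(7.4) = 2.001; z_{0.13} = -1.126, z_{0.5} = 0.
σ = (2.001 − 0.7885)/(0 − (-1.126)) = 1.077.
μ = 0.7885 − (-1.126)·1.077 = 2.001.

μ ≈ 2.001, σ ≈ 1.077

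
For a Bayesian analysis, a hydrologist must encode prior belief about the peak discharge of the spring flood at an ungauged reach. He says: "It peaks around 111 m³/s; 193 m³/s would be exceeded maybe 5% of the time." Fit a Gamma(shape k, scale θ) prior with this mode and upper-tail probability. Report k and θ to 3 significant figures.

k ≈ 10.1, θ ≈ 12.2

Gamma(k,θ) with k>1 has mode (k−1)θ, so θ = 111/(k−1).
Need P(X < 193) = 0.95 with θ tied to k this way. Start at k = 2, θ = 111: P(X<193) ≈ 0.519.
Too low — raise k to concentrate. Iterating converges to k ≈ 10.1.
Then θ = 111/(10.1−1) ≈ 12.2.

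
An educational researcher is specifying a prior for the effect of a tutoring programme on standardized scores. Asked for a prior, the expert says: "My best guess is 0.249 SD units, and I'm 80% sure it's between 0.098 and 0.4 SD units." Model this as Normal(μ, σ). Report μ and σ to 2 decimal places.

μ = 0.25, σ = 0.12

A symmetric 80% interval runs μ ± z·σ with z = 1.282.
Half-width = 0.151, so σ = 0.151/1.282 = 0.12.
μ is the stated best guess, 0.25.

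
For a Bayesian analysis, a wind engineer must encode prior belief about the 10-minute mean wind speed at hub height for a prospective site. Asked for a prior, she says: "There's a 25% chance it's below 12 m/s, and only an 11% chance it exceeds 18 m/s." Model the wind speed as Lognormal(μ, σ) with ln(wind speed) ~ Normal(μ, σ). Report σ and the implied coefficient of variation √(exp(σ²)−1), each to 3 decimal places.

If T ~ Lognormal(μ,σ) then ln T ~ Normal(μ,σ), so the p-quantile of ln T is μ + z_p·σ.
ln(12) = 2.485 and ln(18) = 2.89; z_{0.25} = -0.6745, z_{0.89} = 1.227.
σ = (2.89 − 2.485)/(1.227 − (-0.6745)) = 0.213.
μ = 2.485 − (-0.6745)·0.213 = 2.629.
CV = √(exp(σ²)−1) = √(exp(0.0455)−1) = 0.216.

σ ≈ 0.213, CV ≈ 0.216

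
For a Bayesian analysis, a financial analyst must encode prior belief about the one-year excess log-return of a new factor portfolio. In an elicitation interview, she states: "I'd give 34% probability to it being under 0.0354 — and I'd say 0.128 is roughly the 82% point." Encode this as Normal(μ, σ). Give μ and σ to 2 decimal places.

μ = 0.06, σ = 0.07

The p-quantile of Normal(μ,σ) is μ + z_p·σ, with z_{0.34} = -0.4125 and z_{0.82} = 0.9154.
Eliminate σ: μ = (z₂·x₁ − z₁·x₂)/(z₂ − z₁) = (0.9154·0.0354 − (-0.4125)·0.128)/1.328 = 0.06.
Then σ = (x₂ − x₁)/(z₂ − z₁) = (0.128 − 0.0354)/1.328 = 0.07.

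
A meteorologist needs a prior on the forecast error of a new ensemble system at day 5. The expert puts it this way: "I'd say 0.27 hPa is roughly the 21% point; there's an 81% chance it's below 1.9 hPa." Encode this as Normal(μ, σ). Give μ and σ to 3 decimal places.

For Normal(μ,σ), the p-quantile is μ + z_p·σ. Here z_{0.21} = -0.8064, z_{0.81} = 0.8779.
So 0.27 = μ − 0.8064σ and 1.9 = μ + 0.8779σ.
Subtracting: σ = (1.9 − 0.27)/(0.8779 − (-0.8064)) = 0.968.
Then μ = 0.27 − (-0.8064)·0.968 = 1.050.

μ = 1.050, σ = 0.968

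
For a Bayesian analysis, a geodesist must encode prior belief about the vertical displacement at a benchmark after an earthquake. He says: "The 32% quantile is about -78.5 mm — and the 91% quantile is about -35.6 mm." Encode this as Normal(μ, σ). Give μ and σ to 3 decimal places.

For Normal(μ,σ), the p-quantile is μ + z_p·σ. Here z_{0.32} = -0.4677, z_{0.91} = 1.341.
So -78.5 = μ − 0.4677σ and -35.6 = μ + 1.341σ.
Subtracting: σ = (-35.6 − -78.5)/(1.341 − (-0.4677)) = 23.722.
Then μ = -78.5 − (-0.4677)·23.722 = -67.405.

μ = -67.405, σ = 23.722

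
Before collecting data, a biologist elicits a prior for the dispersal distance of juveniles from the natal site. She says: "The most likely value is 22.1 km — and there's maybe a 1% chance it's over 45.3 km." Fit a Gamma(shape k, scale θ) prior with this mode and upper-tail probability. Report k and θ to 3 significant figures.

k ≈ 10.5, θ ≈ 2.33

Gamma(k,θ) with k>1 has mode (k−1)θ, so θ = 22.1/(k−1).
Need P(X < 45.3) = 0.99 with θ tied to k this way. Start at k = 2, θ = 22.1: P(X<45.3) ≈ 0.607.
Too low — raise k to concentrate. Iterating converges to k ≈ 10.5.
Then θ = 22.1/(10.5−1) ≈ 2.33.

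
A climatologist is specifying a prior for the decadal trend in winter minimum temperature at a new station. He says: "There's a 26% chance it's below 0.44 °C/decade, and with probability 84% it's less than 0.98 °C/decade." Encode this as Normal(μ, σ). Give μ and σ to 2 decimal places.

For Normal(μ,σ), the p-quantile is μ + z_p·σ. Here z_{0.26} = -0.6433, z_{0.84} = 0.9945.
So 0.44 = μ − 0.6433σ and 0.98 = μ + 0.9945σ.
Subtracting: σ = (0.98 − 0.44)/(0.9945 − (-0.6433)) = 0.33.
Then μ = 0.44 − (-0.6433)·0.33 = 0.65.

μ = 0.65, σ = 0.33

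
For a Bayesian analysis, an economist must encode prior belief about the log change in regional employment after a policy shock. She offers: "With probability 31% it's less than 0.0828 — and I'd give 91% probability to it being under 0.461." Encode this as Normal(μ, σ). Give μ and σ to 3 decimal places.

μ = 0.185, σ = 0.206

For Normal(μ,σ), the p-quantile is μ + z_p·σ. Here z_{0.31} = -0.4959, z_{0.91} = 1.341.
So 0.0828 = μ − 0.4959σ and 0.461 = μ + 1.341σ.
Subtracting: σ = (0.461 − 0.0828)/(1.341 − (-0.4959)) = 0.206.
Then μ = 0.0828 − (-0.4959)·0.206 = 0.185.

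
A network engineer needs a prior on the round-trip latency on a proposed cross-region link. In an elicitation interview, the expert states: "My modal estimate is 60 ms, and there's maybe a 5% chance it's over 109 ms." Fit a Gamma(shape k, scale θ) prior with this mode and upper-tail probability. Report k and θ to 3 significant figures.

k ≈ 8.82, θ ≈ 7.68

Gamma(k,θ) with k>1 has mode (k−1)θ, so θ = 60/(k−1).
Need P(X < 109) = 0.95 with θ tied to k this way. Start at k = 2, θ = 60: P(X<109) ≈ 0.542.
Too low — raise k to concentrate. Iterating converges to k ≈ 8.82.
Then θ = 60/(8.82−1) ≈ 7.68.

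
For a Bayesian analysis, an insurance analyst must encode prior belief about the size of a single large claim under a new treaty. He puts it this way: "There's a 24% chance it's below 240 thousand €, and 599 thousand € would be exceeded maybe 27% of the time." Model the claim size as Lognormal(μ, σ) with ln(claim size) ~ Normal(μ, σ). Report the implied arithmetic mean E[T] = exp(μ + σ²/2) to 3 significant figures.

If T ~ Lognormal(μ,σ) then ln T ~ Normal(μ,σ), so the p-quantile of ln T is μ + z_p·σ.
ln(240) = 5.481 and ln(599) = 6.395; z_{0.24} = -0.7063, z_{0.73} = 0.6128.
σ = (6.395 − 5.481)/(0.6128 − (-0.7063)) = 0.693.
μ = 5.481 − (-0.7063)·0.693 = 5.970.
E[T] = exp(μ + σ²/2) = exp(5.970 + 0.2404) = 498 thousand €.

E[T] ≈ 498 thousand €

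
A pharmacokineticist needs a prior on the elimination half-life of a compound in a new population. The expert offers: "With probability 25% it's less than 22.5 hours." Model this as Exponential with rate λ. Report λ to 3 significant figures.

λ ≈ 0.0128

P(T < 22.5) = 1 − e^(−λ·22.5) = 0.25, so λ = −ln(1−0.25)/22.5 = −ln(0.75)/22.5 = 0.0128.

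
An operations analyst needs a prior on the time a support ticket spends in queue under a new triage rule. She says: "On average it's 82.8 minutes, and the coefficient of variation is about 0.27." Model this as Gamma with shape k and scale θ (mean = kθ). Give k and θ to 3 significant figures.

k ≈ 13.7, θ ≈ 6.04

For Gamma(k, scale θ): mean = kθ, variance = kθ², so CV = 1/√k.
CV = 0.27, hence k = 1/CV² = 13.7.
Then θ = mean/k = 82.8/13.7 = 6.04.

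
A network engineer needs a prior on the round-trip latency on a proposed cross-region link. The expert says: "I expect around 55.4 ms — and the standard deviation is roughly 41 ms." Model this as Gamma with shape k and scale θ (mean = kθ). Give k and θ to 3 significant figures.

k ≈ 1.83, θ ≈ 30.3

For Gamma(k, scale θ): mean = kθ, variance = kθ², so CV = 1/√k.
CV = SD/mean = 41/55.4 = 0.7401, hence k = 1/CV² = 1.83.
Then θ = mean/k = 55.4/1.83 = 30.3.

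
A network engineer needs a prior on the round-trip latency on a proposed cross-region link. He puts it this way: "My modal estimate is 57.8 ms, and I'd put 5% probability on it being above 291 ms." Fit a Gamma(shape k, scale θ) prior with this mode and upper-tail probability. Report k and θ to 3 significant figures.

k ≈ 1.91, θ ≈ 63.2

Gamma(k,θ) with k>1 has mode (k−1)θ, so θ = 57.8/(k−1).
Need P(X < 291) = 0.95 with θ tied to k this way. Start at k = 2, θ = 57.8: P(X<291) ≈ 0.961.
Too high — lower k to spread out. Iterating converges to k ≈ 1.91.
Then θ = 57.8/(1.91−1) ≈ 63.2.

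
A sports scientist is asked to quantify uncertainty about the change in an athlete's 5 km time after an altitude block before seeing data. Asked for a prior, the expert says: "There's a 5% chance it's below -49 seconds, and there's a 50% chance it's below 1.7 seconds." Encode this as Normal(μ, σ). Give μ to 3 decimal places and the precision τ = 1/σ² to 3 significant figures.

For Normal(μ,σ), the p-quantile is μ + z_p·σ. Here z_{0.05} = -1.645, z_{0.5} = 0.
So -49 = μ − 1.645σ and 1.7 = μ + 0σ.
Subtracting: σ = (1.7 − -49)/(0 − (-1.645)) = 30.823.
Then μ = -49 − (-1.645)·30.823 = 1.700.
Precision τ = 1/σ² = 1/30.82² = 0.00105.

μ = 1.700, τ = 0.00105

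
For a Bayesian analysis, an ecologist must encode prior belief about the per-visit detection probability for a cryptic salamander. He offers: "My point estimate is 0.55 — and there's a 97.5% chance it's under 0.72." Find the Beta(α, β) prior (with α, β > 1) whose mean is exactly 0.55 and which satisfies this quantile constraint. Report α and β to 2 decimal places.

With mean 0.55 fixed, write α = 0.55s, β = 0.45s where s = α+β.
Need P(θ < 0.72) = 0.975 under Beta(0.55s, 0.45s). Normal approximation: (q−m)/√(m(1−m)/s) ≈ z_{0.975} = 1.96, so s ≈ 0.55·0.45·(1.96)²/(0.72−0.55)² = 32.9.
At s = 32.9: P(θ<0.72) ≈ 0.980. Adjusting to match 0.975 gives s ≈ 30.24.
So α = 0.55·30.24 ≈ 16.63, β = 0.45·30.24 ≈ 13.61.

α ≈ 16.63, β ≈ 13.61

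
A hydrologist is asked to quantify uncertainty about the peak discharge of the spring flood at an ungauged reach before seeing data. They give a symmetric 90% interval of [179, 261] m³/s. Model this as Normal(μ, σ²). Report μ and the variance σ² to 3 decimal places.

μ = 220.000, σ² = 621.317

A symmetric 90% interval runs μ ± z·σ with z = 1.645.
Half-width = 41, so σ = 41/1.645 = 24.9262 and σ² = 621.317.
μ is the interval midpoint, 220.000.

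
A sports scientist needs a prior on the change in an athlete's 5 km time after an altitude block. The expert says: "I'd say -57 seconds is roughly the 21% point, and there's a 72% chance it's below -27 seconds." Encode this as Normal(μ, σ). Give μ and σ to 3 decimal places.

The p-quantile of Normal(μ,σ) is μ + z_p·σ, with z_{0.21} = -0.8064 and z_{0.72} = 0.5828.
Eliminate σ: μ = (z₂·x₁ − z₁·x₂)/(z₂ − z₁) = (0.5828·-57 − (-0.8064)·-27)/1.389 = -39.586.
Then σ = (x₂ − x₁)/(z₂ − z₁) = (-27 − -57)/1.389 = 21.594.

μ = -39.586, σ = 21.594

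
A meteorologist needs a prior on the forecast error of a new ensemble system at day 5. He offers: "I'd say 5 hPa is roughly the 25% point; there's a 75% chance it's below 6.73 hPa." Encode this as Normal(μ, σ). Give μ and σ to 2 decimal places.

μ = 5.87, σ = 1.28

The p-quantile of Normal(μ,σ) is μ + z_p·σ, with z_{0.25} = -0.6745 and z_{0.75} = 0.6745.
Eliminate σ: μ = (z₂·x₁ − z₁·x₂)/(z₂ − z₁) = (0.6745·5 − (-0.6745)·6.73)/1.349 = 5.87.
Then σ = (x₂ − x₁)/(z₂ − z₁) = (6.73 − 5)/1.349 = 1.28.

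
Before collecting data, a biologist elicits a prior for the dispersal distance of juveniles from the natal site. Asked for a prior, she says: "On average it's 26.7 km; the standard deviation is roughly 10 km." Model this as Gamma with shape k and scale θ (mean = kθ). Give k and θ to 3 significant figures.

For Gamma(k, scale θ): mean = kθ, variance = kθ², so CV = 1/√k.
CV = SD/mean = 10/26.7 = 0.3745, hence k = 1/CV² = 7.13.
Then θ = mean/k = 26.7/7.13 = 3.75.

k ≈ 7.13, θ ≈ 3.75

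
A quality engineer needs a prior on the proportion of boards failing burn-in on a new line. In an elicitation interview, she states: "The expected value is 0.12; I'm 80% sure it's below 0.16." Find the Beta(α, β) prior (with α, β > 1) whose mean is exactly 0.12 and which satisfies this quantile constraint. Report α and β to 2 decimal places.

α ≈ 4.93, β ≈ 36.18

With mean 0.12 fixed, write α = 0.12s, β = 0.88s where s = α+β.
Need P(θ < 0.16) = 0.8 under Beta(0.12s, 0.88s). Normal approximation: (q−m)/√(m(1−m)/s) ≈ z_{0.8} = 0.842, so s ≈ 0.12·0.88·(0.842)²/(0.16−0.12)² = 46.7.
At s = 46.7: P(θ<0.16) ≈ 0.811. Adjusting to match 0.8 gives s ≈ 41.12.
So α = 0.12·41.12 ≈ 4.93, β = 0.88·41.12 ≈ 36.18.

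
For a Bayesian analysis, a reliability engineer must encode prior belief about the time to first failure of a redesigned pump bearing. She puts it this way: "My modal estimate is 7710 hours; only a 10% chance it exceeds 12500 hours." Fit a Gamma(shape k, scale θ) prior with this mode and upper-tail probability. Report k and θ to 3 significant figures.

Gamma(k,θ) with k>1 has mode (k−1)θ, so θ = 7710/(k−1).
Need P(X < 12500) = 0.9 with θ tied to k this way. Start at k = 2, θ = 7710: P(X<12500) ≈ 0.482.
Too low — raise k to concentrate. Iterating converges to k ≈ 9.06.
Then θ = 7710/(9.06−1) ≈ 956.

k ≈ 9.06, θ ≈ 956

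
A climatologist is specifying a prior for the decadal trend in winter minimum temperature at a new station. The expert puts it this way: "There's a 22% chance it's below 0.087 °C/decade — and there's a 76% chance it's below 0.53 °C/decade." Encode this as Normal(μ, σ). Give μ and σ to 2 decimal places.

The p-quantile of Normal(μ,σ) is μ + z_p·σ, with z_{0.22} = -0.7722 and z_{0.76} = 0.7063.
Eliminate σ: μ = (z₂·x₁ − z₁·x₂)/(z₂ − z₁) = (0.7063·0.087 − (-0.7722)·0.53)/1.478 = 0.32.
Then σ = (x₂ − x₁)/(z₂ − z₁) = (0.53 − 0.087)/1.478 = 0.30.

μ = 0.32, σ = 0.30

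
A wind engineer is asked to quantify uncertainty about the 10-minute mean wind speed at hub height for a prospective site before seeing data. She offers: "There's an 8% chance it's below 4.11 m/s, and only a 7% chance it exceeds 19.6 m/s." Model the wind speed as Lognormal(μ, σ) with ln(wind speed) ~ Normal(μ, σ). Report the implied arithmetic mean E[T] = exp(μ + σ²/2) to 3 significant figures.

If T ~ Lognormal(μ,σ) then ln T ~ Normal(μ,σ), so the p-quantile of ln T is μ + z_p·σ.
ln(4.11) = 1.413 and ln(19.6) = 2.976; z_{0.08} = -1.405, z_{0.93} = 1.476.
σ = (2.976 − 1.413)/(1.476 − (-1.405)) = 0.542.
μ = 1.413 − (-1.405)·0.542 = 2.175.
E[T] = exp(μ + σ²/2) = exp(2.175 + 0.1470) = 10.2 m/s.

E[T] ≈ 10.2 m/s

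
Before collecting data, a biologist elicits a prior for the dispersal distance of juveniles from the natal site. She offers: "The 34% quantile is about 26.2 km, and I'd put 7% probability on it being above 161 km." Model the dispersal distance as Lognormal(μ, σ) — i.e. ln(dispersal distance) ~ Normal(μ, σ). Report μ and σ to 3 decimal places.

μ ≈ 3.662, σ ≈ 0.962

If T ~ Lognormal(μ,σ) then ln T ~ Normal(μ,σ), so the p-quantile of ln T is μ + z_p·σ.
ln(26.2) = 3.266 and ln(161) = 5.081; z_{0.34} = -0.4125, z_{0.93} = 1.476.
σ = (5.081 − 3.266)/(1.476 − (-0.4125)) = 0.962.
μ = 3.266 − (-0.4125)·0.962 = 3.662.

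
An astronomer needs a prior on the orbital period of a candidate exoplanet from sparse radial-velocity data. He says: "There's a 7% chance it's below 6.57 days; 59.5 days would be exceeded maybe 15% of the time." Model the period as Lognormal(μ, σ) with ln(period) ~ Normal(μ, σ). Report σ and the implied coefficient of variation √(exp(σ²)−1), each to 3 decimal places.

If T ~ Lognormal(μ,σ) then ln T ~ Normal(μ,σ), so the p-quantile of ln T is μ + z_p·σ.
ln(6.57) = 1.883 and ln(59.5) = 4.086; z_{0.07} = -1.476, z_{0.85} = 1.036.
σ = (4.086 − 1.883)/(1.036 − (-1.476)) = 0.877.
μ = 1.883 − (-1.476)·0.877 = 3.177.
CV = √(exp(σ²)−1) = √(exp(0.7693)−1) = 1.076.

σ ≈ 0.877, CV ≈ 1.076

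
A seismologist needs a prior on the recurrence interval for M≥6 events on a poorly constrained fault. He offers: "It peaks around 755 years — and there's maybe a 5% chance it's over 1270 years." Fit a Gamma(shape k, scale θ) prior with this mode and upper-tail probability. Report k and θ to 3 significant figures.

k ≈ 11.3, θ ≈ 73.1

Gamma(k,θ) with k>1 has mode (k−1)θ, so θ = 755/(k−1).
Need P(X < 1270) = 0.95 with θ tied to k this way. Start at k = 2, θ = 755: P(X<1270) ≈ 0.501.
Too low — raise k to concentrate. Iterating converges to k ≈ 11.3.
Then θ = 755/(11.3−1) ≈ 73.1.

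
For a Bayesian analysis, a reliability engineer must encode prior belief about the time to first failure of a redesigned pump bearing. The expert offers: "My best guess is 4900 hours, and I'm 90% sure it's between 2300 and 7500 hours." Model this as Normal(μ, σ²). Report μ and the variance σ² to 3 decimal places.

A symmetric 90% interval runs μ ± z·σ with z = 1.645.
Half-width = 2600, so σ = 2600/1.645 = 1580.6878 and σ² = 2498573.804.
μ is the stated best guess, 4900.000.

μ = 4900.000, σ² = 2498573.804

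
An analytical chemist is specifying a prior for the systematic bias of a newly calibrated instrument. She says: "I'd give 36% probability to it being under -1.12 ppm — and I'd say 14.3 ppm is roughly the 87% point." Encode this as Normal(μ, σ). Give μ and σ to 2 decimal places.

The p-quantile of Normal(μ,σ) is μ + z_p·σ, with z_{0.36} = -0.3585 and z_{0.87} = 1.126.
Eliminate σ: μ = (z₂·x₁ − z₁·x₂)/(z₂ − z₁) = (1.126·-1.12 − (-0.3585)·14.3)/1.485 = 2.60.
Then σ = (x₂ − x₁)/(z₂ − z₁) = (14.3 − -1.12)/1.485 = 10.38.

μ = 2.60, σ = 10.38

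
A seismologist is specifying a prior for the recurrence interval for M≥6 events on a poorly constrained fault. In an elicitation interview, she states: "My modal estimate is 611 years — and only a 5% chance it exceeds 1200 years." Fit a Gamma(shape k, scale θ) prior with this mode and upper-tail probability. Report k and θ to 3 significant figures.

k ≈ 7.09, θ ≈ 100

Gamma(k,θ) with k>1 has mode (k−1)θ, so θ = 611/(k−1).
Need P(X < 1200) = 0.95 with θ tied to k this way. Start at k = 2, θ = 611: P(X<1200) ≈ 0.584.
Too low — raise k to concentrate. Iterating converges to k ≈ 7.09.
Then θ = 611/(7.09−1) ≈ 100.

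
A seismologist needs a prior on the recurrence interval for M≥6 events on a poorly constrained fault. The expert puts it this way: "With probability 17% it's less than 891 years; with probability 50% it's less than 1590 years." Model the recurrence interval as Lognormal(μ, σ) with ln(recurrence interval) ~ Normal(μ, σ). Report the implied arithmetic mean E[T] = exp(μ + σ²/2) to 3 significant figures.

If T ~ Lognormal(μ,σ) then ln T ~ Normal(μ,σ), so the p-quantile of ln T is μ + z_p·σ.
ln(891) = 6.792 and ln(1590) = 7.371; z_{0.17} = -0.9542, z_{0.5} = 0.
σ = (7.371 − 6.792)/(0 − (-0.9542)) = 0.607.
μ = 6.792 − (-0.9542)·0.607 = 7.371.
E[T] = exp(μ + σ²/2) = exp(7.371 + 0.1842) = 1910 years.

E[T] ≈ 1910 years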